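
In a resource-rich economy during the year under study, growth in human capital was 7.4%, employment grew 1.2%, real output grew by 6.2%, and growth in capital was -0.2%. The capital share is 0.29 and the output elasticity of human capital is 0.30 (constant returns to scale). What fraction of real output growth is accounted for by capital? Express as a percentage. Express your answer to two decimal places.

Capital accounted for -0.94% of growth.

Capital contributed 0.29 × (-0.2) = -0.058 pp.
Share of growth = -0.058 / 6.2 × 100 = -0.9355%.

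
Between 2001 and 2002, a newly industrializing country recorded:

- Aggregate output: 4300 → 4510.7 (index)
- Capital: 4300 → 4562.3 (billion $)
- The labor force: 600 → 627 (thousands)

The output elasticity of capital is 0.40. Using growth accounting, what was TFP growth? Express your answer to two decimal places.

Aggregate output growth = (4510.7 − 4300) / 4300 = 4.9%.
Capital growth = (4562.3 − 4300) / 4300 = 6.1%.
The labor force growth = (627 − 600) / 600 = 4.5%.
Labor's share = 1 − 0.4 = 0.6.
Capital: 0.4 × 6.1 = 2.44 pp.
The labor force: 0.6 × 4.5 = 2.7 pp.
TFP growth = 4.9 − 5.14 = -0.24%.

-0.24%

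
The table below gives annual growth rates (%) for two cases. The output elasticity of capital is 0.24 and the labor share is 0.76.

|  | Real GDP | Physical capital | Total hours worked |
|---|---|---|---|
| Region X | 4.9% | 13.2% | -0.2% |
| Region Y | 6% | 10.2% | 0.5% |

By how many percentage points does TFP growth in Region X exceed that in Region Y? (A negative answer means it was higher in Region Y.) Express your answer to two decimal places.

-1.29 percentage points

Labor's share = 1 − 0.24 = 0.76.
Region X: TFP = 4.9 − 3.168 + 0.152 = 1.884%.
Region Y: TFP = 6 − 2.448 − 0.38 = 3.172%.
Difference = 1.884 − (3.172) = -1.288 pp.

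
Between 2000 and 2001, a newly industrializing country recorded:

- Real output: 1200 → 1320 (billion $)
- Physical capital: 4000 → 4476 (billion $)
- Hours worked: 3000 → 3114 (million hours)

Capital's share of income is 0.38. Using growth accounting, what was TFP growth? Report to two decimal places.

Real output growth = (1320 − 1200) / 1200 = 10%.
Physical capital growth = (4476 − 4000) / 4000 = 11.9%.
Hours worked growth = (3114 − 3000) / 3000 = 3.8%.
Labor's share = 1 − 0.38 = 0.62.
Physical capital: 0.38 × 11.9 = 4.522 pp.
Hours worked: 0.62 × 3.8 = 2.356 pp.
TFP growth = 10 − 6.878 = 3.122%.

TFP growth was 3.12%.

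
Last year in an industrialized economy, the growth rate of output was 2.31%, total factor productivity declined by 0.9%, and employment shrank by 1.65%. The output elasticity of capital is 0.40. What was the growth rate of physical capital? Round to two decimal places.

Labor's share = 1 − 0.4 = 0.6.
gY = gA + 0.6×(-1.65) + 0.4×g.
0.4×g = 2.31 + 0.9 + 0.99 = 4.2.
g = 4.2 / 0.4 = 10.5%.

10.50%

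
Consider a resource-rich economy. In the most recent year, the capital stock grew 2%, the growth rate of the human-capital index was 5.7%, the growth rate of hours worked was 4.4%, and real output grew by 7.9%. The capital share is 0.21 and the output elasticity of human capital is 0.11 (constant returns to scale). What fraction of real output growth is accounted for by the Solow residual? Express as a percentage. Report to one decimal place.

Labor's share = 1 − 0.21 − 0.11 = 0.68.
The capital stock: 0.21 × 2 = 0.42 pp.
The human-capital index: 0.11 × 5.7 = 0.627 pp.
Hours worked: 0.68 × 4.4 = 2.992 pp.
TFP growth = 7.9 − 4.039 = 3.861%.
TFP share of growth = 3.861 / 7.9 × 100 = 48.873%.

48.9%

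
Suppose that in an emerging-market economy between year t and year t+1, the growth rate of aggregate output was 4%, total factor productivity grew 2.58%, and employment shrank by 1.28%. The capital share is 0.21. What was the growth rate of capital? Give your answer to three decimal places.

11.577%

Labor's share = 1 − 0.21 = 0.79.
gY = gA + 0.79×(-1.28) + 0.21×g.
0.21×g = 4 − 2.58 + 1.0112 = 2.4312.
g = 2.4312 / 0.21 = 11.57714%.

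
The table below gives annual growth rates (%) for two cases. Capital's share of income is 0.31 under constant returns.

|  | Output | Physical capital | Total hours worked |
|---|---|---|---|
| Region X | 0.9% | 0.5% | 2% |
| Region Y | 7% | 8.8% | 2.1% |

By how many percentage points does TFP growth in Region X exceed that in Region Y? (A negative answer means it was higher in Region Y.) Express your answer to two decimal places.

Labor's share = 1 − 0.31 = 0.69.
Region X: TFP = 0.9 − 0.155 − 1.38 = -0.635%.
Region Y: TFP = 7 − 2.728 − 1.449 = 2.823%.
Difference = -0.635 − (2.823) = -3.458 pp.

-3.46 percentage points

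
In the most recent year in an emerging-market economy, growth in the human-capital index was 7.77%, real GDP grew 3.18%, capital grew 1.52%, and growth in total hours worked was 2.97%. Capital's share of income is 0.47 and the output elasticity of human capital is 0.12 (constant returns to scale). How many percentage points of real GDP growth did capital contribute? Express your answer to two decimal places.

Contribution = share × growth = 0.47 × 1.52 = 0.7144 pp.

0.71 percentage points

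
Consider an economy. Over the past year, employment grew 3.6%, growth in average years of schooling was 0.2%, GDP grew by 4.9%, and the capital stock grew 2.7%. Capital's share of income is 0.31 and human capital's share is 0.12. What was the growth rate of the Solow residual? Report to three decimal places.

1.987%

Labor's share = 1 − 0.31 − 0.12 = 0.57.
The capital stock: 0.31 × 2.7 = 0.837 pp.
Average years of schooling: 0.12 × 0.2 = 0.024 pp.
Employment: 0.57 × 3.6 = 2.052 pp.
TFP growth = 4.9 − 2.913 = 1.987%.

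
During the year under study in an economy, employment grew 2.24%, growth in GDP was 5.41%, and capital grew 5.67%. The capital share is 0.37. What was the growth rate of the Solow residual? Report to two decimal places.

The Solow residual growth was 1.90%.

Labor's share = 1 − 0.37 = 0.63.
Capital: 0.37 × 5.67 = 2.0979 pp.
Employment: 0.63 × 2.24 = 1.4112 pp.
TFP growth = 5.41 − 3.5091 = 1.9009%.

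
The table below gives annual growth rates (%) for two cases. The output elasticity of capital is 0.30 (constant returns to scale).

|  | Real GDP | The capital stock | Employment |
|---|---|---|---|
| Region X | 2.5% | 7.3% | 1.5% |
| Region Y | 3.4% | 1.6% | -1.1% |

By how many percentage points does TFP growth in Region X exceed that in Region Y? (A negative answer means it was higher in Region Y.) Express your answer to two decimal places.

-4.43 percentage points

Labor's share = 1 − 0.3 = 0.7.
Region X: TFP = 2.5 − 2.19 − 1.05 = -0.74%.
Region Y: TFP = 3.4 − 0.48 + 0.77 = 3.69%.
Difference = -0.74 − (3.69) = -4.43 pp.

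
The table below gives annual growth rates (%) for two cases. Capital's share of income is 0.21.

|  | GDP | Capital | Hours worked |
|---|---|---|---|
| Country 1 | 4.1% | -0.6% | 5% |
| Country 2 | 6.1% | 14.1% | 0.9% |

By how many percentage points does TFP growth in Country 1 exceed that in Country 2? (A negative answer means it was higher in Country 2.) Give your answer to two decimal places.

Labor's share = 1 − 0.21 = 0.79.
Country 1: TFP = 4.1 + 0.126 − 3.95 = 0.276%.
Country 2: TFP = 6.1 − 2.961 − 0.711 = 2.428%.
Difference = 0.276 − (2.428) = -2.152 pp.

-2.15 percentage points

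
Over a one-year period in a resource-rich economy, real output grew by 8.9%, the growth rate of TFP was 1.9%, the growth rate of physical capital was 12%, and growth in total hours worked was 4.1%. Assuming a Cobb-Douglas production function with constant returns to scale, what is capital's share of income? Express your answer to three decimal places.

Capital's share of income is 0.367.

gY = gA + α·gK + (1−α)·gL, so gY − gA − gL = α(gK − gL).
8.9 − 1.9 − 4.1 = α × (12 − 4.1).
2.9 = 7.9 α, so α = 0.36709.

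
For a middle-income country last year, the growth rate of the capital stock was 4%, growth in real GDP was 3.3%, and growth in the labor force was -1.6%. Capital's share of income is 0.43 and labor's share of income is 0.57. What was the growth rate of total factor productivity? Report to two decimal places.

Total factor productivity grew 2.49%.

Labor's share = 1 − 0.43 = 0.57.
The capital stock: 0.43 × 4 = 1.72 pp.
The labor force: 0.57 × (-1.6) = -0.912 pp.
TFP growth = 3.3 − 0.808 = 2.492%.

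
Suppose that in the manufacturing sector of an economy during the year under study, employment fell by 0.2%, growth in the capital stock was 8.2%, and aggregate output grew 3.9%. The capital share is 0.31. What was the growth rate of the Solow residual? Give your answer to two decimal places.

1.50%

Labor's share = 1 − 0.31 = 0.69.
The capital stock: 0.31 × 8.2 = 2.542 pp.
Employment: 0.69 × (-0.2) = -0.138 pp.
TFP growth = 3.9 − 2.404 = 1.496%.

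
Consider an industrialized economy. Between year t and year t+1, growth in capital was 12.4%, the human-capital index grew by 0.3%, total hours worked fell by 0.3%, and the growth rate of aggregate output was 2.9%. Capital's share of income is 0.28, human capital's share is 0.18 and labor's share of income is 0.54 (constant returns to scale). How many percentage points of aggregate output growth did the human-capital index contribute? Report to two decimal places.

0.05

Contribution = share × growth = 0.18 × 0.3 = 0.054 pp.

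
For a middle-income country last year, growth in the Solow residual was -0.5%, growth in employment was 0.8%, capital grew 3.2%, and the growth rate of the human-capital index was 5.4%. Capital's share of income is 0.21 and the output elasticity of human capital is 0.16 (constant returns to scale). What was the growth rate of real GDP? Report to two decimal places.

Real GDP grew 1.54%.

Labor's share = 1 − 0.21 − 0.16 = 0.63.
Capital: 0.21 × 3.2 = 0.672 pp.
The human-capital index: 0.16 × 5.4 = 0.864 pp.
Employment: 0.63 × 0.8 = 0.504 pp.
Output growth = -0.5 + 2.04 = 1.54%.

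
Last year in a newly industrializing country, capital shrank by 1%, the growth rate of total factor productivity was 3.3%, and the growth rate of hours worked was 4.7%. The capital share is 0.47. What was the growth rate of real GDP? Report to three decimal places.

Labor's share = 1 − 0.47 = 0.53.
Capital: 0.47 × (-1) = -0.47 pp.
Hours worked: 0.53 × 4.7 = 2.491 pp.
Output growth = 3.3 + 2.021 = 5.321%.

Real GDP growth was 5.321%.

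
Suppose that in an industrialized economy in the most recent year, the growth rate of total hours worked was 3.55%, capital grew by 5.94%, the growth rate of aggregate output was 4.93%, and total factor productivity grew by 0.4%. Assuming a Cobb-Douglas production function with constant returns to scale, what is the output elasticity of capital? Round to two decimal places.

gY = gA + α·gK + (1−α)·gL, so gY − gA − gL = α(gK − gL).
4.93 − 0.4 − 3.55 = α × (5.94 − 3.55).
0.98 = 2.39 α, so α = 0.41.

The output elasticity of capital is 0.41.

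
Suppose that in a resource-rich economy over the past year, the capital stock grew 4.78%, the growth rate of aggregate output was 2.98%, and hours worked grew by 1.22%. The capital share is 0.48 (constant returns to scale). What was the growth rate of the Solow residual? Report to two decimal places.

0.05%

Labor's share = 1 − 0.48 = 0.52.
The capital stock: 0.48 × 4.78 = 2.2944 pp.
Hours worked: 0.52 × 1.22 = 0.6344 pp.
TFP growth = 2.98 − 2.9288 = 0.0512%.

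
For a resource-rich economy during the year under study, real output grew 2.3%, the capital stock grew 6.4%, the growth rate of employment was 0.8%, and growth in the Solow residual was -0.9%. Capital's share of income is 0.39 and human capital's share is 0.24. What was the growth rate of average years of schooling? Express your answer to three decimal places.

Labor's share = 1 − 0.39 − 0.24 = 0.37.
gY = gA + 0.39×6.4 + 0.37×0.8 + 0.24×g.
0.24×g = 2.3 + 0.9 − 2.792 = 0.408.
g = 0.408 / 0.24 = 1.7%.

Average years of schooling grew 1.700%.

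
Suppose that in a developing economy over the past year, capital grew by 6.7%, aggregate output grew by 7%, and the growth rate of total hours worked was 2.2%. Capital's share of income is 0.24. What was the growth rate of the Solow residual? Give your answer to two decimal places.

Labor's share = 1 − 0.24 = 0.76.
Capital: 0.24 × 6.7 = 1.608 pp.
Total hours worked: 0.76 × 2.2 = 1.672 pp.
TFP growth = 7 − 3.28 = 3.72%.

The Solow residual growth was 3.72%.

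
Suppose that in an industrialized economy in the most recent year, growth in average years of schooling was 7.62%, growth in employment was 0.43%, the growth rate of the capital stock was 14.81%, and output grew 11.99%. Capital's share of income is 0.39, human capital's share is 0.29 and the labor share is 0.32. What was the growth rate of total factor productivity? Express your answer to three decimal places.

Total factor productivity growth was 3.867%.

Labor's share = 1 − 0.39 − 0.29 = 0.32.
The capital stock: 0.39 × 14.81 = 5.7759 pp.
Average years of schooling: 0.29 × 7.62 = 2.2098 pp.
Employment: 0.32 × 0.43 = 0.1376 pp.
TFP growth = 11.99 − 8.1233 = 3.8667%.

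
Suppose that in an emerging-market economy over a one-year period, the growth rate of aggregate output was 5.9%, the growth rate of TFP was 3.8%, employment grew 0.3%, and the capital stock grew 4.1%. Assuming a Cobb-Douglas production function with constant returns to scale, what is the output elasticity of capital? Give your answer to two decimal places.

The output elasticity of capital is 0.47.

gY = gA + α·gK + (1−α)·gL, so gY − gA − gL = α(gK − gL).
5.9 − 3.8 − 0.3 = α × (4.1 − 0.3).
1.8 = 3.8 α, so α = 0.4737.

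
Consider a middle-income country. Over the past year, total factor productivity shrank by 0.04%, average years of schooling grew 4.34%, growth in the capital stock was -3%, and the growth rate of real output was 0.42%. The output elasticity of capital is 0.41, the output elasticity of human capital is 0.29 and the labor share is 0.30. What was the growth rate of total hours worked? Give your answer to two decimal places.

Labor's share = 1 − 0.41 − 0.29 = 0.3.
gY = gA + 0.41×(-3) + 0.29×4.34 + 0.3×g.
0.3×g = 0.42 + 0.04 − 0.0286 = 0.4314.
g = 0.4314 / 0.3 = 1.438%.

Total hours worked grew 1.44%.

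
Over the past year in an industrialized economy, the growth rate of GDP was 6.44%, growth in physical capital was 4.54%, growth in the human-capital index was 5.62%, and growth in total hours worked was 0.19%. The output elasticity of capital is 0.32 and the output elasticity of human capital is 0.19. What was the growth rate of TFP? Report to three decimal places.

Labor's share = 1 − 0.32 − 0.19 = 0.49.
Physical capital: 0.32 × 4.54 = 1.4528 pp.
The human-capital index: 0.19 × 5.62 = 1.0678 pp.
Total hours worked: 0.49 × 0.19 = 0.0931 pp.
TFP growth = 6.44 − 2.6137 = 3.8263%.

3.826%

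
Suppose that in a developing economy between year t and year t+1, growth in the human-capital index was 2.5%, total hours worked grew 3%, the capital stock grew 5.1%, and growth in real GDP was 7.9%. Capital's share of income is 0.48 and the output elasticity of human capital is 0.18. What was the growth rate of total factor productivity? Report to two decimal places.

Total factor productivity growth was 3.98%.

Labor's share = 1 − 0.48 − 0.18 = 0.34.
The capital stock: 0.48 × 5.1 = 2.448 pp.
The human-capital index: 0.18 × 2.5 = 0.45 pp.
Total hours worked: 0.34 × 3 = 1.02 pp.
TFP growth = 7.9 − 3.918 = 3.982%.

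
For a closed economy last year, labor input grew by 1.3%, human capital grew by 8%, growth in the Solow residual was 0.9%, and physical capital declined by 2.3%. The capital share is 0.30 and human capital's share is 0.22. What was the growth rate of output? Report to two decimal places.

2.59%

Labor's share = 1 − 0.3 − 0.22 = 0.48.
Physical capital: 0.3 × (-2.3) = -0.69 pp.
Human capital: 0.22 × 8 = 1.76 pp.
Labor input: 0.48 × 1.3 = 0.624 pp.
Output growth = 0.9 + 1.694 = 2.594%.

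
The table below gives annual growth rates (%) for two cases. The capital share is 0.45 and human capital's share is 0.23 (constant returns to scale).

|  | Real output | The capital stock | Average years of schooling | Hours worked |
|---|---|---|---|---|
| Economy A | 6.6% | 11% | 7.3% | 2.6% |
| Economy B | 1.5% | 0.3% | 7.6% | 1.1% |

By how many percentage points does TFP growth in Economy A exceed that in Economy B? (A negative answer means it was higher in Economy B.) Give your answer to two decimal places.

Labor's share = 1 − 0.45 − 0.23 = 0.32.
Economy A: TFP = 6.6 − 4.95 − 1.679 − 0.832 = -0.861%.
Economy B: TFP = 1.5 − 0.135 − 1.748 − 0.352 = -0.735%.
Difference = -0.861 − (-0.735) = -0.126 pp.

-0.13 percentage points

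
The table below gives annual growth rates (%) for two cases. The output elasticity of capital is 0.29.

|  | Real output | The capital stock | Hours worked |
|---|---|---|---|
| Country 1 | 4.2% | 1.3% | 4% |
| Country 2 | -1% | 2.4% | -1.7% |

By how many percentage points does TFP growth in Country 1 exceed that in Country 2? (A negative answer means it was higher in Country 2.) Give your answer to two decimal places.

1.47 percentage points

Labor's share = 1 − 0.29 = 0.71.
Country 1: TFP = 4.2 − 0.377 − 2.84 = 0.983%.
Country 2: TFP = -1 − 0.696 + 1.207 = -0.489%.
Difference = 0.983 − (-0.489) = 1.472 pp.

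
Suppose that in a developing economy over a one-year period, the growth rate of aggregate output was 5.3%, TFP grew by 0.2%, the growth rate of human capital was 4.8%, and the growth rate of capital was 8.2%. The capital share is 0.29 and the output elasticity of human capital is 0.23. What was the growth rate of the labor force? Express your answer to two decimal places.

Labor's share = 1 − 0.29 − 0.23 = 0.48.
gY = gA + 0.29×8.2 + 0.23×4.8 + 0.48×g.
0.48×g = 5.3 − 0.2 − 3.482 = 1.618.
g = 1.618 / 0.48 = 3.3708%.

The labor force growth was 3.37%.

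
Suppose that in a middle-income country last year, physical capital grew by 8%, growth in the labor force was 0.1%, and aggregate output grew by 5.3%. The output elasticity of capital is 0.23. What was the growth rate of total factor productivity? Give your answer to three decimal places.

Labor's share = 1 − 0.23 = 0.77.
Physical capital: 0.23 × 8 = 1.84 pp.
The labor force: 0.77 × 0.1 = 0.077 pp.
TFP growth = 5.3 − 1.917 = 3.383%.

3.383%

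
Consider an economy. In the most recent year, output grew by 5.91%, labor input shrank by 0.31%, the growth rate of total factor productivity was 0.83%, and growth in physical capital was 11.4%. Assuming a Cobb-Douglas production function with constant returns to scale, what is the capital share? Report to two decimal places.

gY = gA + α·gK + (1−α)·gL, so gY − gA − gL = α(gK − gL).
5.91 − 0.83 + 0.31 = α × (11.4 − (-0.31)).
5.39 = 11.71 α, so α = 0.4603.

The capital share is 0.46.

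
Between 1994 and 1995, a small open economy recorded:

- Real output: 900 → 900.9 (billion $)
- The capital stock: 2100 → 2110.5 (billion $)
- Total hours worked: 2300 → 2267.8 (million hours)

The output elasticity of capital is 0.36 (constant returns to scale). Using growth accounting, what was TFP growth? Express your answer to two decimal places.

0.82%

Real output growth = (900.9 − 900) / 900 = 0.1%.
The capital stock growth = (2110.5 − 2100) / 2100 = 0.5%.
Total hours worked growth = (2267.8 − 2300) / 2300 = -1.4%.
Labor's share = 1 − 0.36 = 0.64.
The capital stock: 0.36 × 0.5 = 0.18 pp.
Total hours worked: 0.64 × (-1.4) = -0.896 pp.
TFP growth = 0.1 + 0.716 = 0.816%.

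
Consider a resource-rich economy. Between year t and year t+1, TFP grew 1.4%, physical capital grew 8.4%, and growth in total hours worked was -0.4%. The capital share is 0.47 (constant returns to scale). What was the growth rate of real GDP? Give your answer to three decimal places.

Labor's share = 1 − 0.47 = 0.53.
Physical capital: 0.47 × 8.4 = 3.948 pp.
Total hours worked: 0.53 × (-0.4) = -0.212 pp.
Output growth = 1.4 + 3.736 = 5.136%.

Real GDP grew 5.136%.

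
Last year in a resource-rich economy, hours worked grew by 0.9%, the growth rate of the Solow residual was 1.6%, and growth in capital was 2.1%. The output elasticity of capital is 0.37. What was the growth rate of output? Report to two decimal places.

Labor's share = 1 − 0.37 = 0.63.
Capital: 0.37 × 2.1 = 0.777 pp.
Hours worked: 0.63 × 0.9 = 0.567 pp.
Output growth = 1.6 + 1.344 = 2.944%.

2.94%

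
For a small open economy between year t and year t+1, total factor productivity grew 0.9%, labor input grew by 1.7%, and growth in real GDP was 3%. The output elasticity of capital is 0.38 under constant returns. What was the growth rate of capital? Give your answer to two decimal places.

Labor's share = 1 − 0.38 = 0.62.
gY = gA + 0.62×1.7 + 0.38×g.
0.38×g = 3 − 0.9 − 1.054 = 1.046.
g = 1.046 / 0.38 = 2.7526%.

2.75%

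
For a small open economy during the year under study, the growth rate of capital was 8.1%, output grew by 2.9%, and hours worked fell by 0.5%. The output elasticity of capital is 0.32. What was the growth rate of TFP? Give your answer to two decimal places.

Labor's share = 1 − 0.32 = 0.68.
Capital: 0.32 × 8.1 = 2.592 pp.
Hours worked: 0.68 × (-0.5) = -0.34 pp.
TFP growth = 2.9 − 2.252 = 0.648%.

0.65%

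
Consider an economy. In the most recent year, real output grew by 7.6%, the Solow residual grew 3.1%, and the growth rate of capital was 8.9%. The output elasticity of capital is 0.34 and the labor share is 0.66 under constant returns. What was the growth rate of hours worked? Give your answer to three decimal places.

Labor's share = 1 − 0.34 = 0.66.
gY = gA + 0.34×8.9 + 0.66×g.
0.66×g = 7.6 − 3.1 − 3.026 = 1.474.
g = 1.474 / 0.66 = 2.23333%.

Hours worked growth was 2.233%.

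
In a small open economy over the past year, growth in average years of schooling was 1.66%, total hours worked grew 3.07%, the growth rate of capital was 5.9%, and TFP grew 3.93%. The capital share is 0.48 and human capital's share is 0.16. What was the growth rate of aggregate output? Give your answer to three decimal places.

Labor's share = 1 − 0.48 − 0.16 = 0.36.
Capital: 0.48 × 5.9 = 2.832 pp.
Average years of schooling: 0.16 × 1.66 = 0.2656 pp.
Total hours worked: 0.36 × 3.07 = 1.1052 pp.
Output growth = 3.93 + 4.2028 = 8.1328%.

Aggregate output growth was 8.133%.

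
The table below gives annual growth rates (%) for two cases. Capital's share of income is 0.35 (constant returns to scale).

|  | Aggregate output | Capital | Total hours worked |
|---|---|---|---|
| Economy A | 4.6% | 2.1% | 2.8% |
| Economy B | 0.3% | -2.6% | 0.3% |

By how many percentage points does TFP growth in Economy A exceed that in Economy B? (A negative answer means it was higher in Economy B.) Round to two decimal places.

Labor's share = 1 − 0.35 = 0.65.
Economy A: TFP = 4.6 − 0.735 − 1.82 = 2.045%.
Economy B: TFP = 0.3 + 0.91 − 0.195 = 1.015%.
Difference = 2.045 − (1.015) = 1.03 pp.

1.03 percentage points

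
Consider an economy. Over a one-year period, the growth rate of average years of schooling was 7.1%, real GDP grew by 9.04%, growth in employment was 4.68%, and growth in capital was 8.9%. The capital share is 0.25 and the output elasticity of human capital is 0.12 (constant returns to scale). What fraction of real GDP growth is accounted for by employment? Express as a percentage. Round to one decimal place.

Labor's share = 1 − 0.25 − 0.12 = 0.63.
Employment contributed 0.63 × 4.68 = 2.9484 pp.
Share of growth = 2.9484 / 9.04 × 100 = 32.615%.

Employment accounted for 32.6% of growth.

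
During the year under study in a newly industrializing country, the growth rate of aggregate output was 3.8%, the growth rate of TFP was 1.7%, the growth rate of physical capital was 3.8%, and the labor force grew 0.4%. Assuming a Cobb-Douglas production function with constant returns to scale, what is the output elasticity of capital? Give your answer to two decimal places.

α = 0.50

gY = gA + α·gK + (1−α)·gL, so gY − gA − gL = α(gK − gL).
3.8 − 1.7 − 0.4 = α × (3.8 − 0.4).
1.7 = 3.4 α, so α = 0.5.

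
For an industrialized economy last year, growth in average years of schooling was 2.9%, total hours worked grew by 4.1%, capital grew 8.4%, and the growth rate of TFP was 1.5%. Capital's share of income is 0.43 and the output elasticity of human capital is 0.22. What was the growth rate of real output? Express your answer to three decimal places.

Labor's share = 1 − 0.43 − 0.22 = 0.35.
Capital: 0.43 × 8.4 = 3.612 pp.
Average years of schooling: 0.22 × 2.9 = 0.638 pp.
Total hours worked: 0.35 × 4.1 = 1.435 pp.
Output growth = 1.5 + 5.685 = 7.185%.

Real output growth was 7.185%.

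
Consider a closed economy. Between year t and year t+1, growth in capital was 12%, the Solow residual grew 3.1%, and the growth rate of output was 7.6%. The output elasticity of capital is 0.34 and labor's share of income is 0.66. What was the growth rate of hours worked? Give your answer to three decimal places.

Hours worked grew 0.636%.

Labor's share = 1 − 0.34 = 0.66.
gY = gA + 0.34×12 + 0.66×g.
0.66×g = 7.6 − 3.1 − 4.08 = 0.42.
g = 0.42 / 0.66 = 0.63636%.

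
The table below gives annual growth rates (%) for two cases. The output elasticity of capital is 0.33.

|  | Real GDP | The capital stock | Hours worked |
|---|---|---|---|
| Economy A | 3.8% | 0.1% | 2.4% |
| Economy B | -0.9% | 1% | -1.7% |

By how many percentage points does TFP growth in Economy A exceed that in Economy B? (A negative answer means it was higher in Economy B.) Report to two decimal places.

Labor's share = 1 − 0.33 = 0.67.
Economy A: TFP = 3.8 − 0.033 − 1.608 = 2.159%.
Economy B: TFP = -0.9 − 0.33 + 1.139 = -0.091%.
Difference = 2.159 − (-0.091) = 2.25 pp.

2.25 percentage points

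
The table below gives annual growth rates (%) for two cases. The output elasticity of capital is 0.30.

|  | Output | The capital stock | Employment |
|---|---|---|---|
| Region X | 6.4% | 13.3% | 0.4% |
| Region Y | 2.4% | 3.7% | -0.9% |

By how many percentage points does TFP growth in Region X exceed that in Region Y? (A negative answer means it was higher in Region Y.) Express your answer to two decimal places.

0.21 percentage points

Labor's share = 1 − 0.3 = 0.7.
Region X: TFP = 6.4 − 3.99 − 0.28 = 2.13%.
Region Y: TFP = 2.4 − 1.11 + 0.63 = 1.92%.
Difference = 2.13 − (1.92) = 0.21 pp.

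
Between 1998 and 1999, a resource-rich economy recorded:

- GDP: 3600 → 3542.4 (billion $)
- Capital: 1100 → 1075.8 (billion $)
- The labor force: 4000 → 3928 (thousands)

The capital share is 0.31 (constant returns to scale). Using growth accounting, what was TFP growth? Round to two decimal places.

TFP growth was 0.32%.

GDP growth = (3542.4 − 3600) / 3600 = -1.6%.
Capital growth = (1075.8 − 1100) / 1100 = -2.2%.
The labor force growth = (3928 − 4000) / 4000 = -1.8%.
Labor's share = 1 − 0.31 = 0.69.
Capital: 0.31 × (-2.2) = -0.682 pp.
The labor force: 0.69 × (-1.8) = -1.242 pp.
TFP growth = -1.6 + 1.924 = 0.324%.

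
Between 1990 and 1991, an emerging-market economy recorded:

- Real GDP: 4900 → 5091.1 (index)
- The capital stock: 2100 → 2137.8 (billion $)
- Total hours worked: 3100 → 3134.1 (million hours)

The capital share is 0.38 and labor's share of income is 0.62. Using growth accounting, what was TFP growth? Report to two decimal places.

TFP growth was 2.53%.

Real GDP growth = (5091.1 − 4900) / 4900 = 3.9%.
The capital stock growth = (2137.8 − 2100) / 2100 = 1.8%.
Total hours worked growth = (3134.1 − 3100) / 3100 = 1.1%.
Labor's share = 1 − 0.38 = 0.62.
The capital stock: 0.38 × 1.8 = 0.684 pp.
Total hours worked: 0.62 × 1.1 = 0.682 pp.
TFP growth = 3.9 − 1.366 = 2.534%.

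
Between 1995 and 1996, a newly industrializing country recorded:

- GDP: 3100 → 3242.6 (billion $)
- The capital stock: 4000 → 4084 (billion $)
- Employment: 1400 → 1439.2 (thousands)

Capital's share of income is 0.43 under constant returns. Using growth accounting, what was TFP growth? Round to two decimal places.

TFP grew 2.10%.

GDP growth = (3242.6 − 3100) / 3100 = 4.6%.
The capital stock growth = (4084 − 4000) / 4000 = 2.1%.
Employment growth = (1439.2 − 1400) / 1400 = 2.8%.
Labor's share = 1 − 0.43 = 0.57.
The capital stock: 0.43 × 2.1 = 0.903 pp.
Employment: 0.57 × 2.8 = 1.596 pp.
TFP growth = 4.6 − 2.499 = 2.101%.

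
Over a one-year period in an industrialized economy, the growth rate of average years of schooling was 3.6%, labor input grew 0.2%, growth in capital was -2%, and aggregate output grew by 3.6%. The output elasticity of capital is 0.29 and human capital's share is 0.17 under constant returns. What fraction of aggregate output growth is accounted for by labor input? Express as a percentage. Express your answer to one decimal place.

Labor input accounted for 3.0% of growth.

Labor's share = 1 − 0.29 − 0.17 = 0.54.
Labor input contributed 0.54 × 0.2 = 0.108 pp.
Share of growth = 0.108 / 3.6 × 100 = 3%.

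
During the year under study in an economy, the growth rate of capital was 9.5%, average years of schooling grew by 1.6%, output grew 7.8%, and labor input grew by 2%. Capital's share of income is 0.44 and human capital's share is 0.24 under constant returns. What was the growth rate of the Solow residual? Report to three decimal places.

Labor's share = 1 − 0.44 − 0.24 = 0.32.
Capital: 0.44 × 9.5 = 4.18 pp.
Average years of schooling: 0.24 × 1.6 = 0.384 pp.
Labor input: 0.32 × 2 = 0.64 pp.
TFP growth = 7.8 − 5.204 = 2.596%.

2.596%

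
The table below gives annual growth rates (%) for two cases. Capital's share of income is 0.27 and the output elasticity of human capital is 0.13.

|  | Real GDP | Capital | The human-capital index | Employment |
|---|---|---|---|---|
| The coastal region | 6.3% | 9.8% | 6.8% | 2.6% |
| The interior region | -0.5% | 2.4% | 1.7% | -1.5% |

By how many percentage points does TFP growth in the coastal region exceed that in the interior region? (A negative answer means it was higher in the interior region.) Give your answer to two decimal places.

Labor's share = 1 − 0.27 − 0.13 = 0.6.
The coastal region: TFP = 6.3 − 2.646 − 0.884 − 1.56 = 1.21%.
The interior region: TFP = -0.5 − 0.648 − 0.221 + 0.9 = -0.469%.
Difference = 1.21 − (-0.469) = 1.679 pp.

1.68 percentage points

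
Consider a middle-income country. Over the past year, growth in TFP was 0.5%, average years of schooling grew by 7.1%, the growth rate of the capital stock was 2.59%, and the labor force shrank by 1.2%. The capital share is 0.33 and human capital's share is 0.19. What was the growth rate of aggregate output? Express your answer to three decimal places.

2.128%

Labor's share = 1 − 0.33 − 0.19 = 0.48.
The capital stock: 0.33 × 2.59 = 0.8547 pp.
Average years of schooling: 0.19 × 7.1 = 1.349 pp.
The labor force: 0.48 × (-1.2) = -0.576 pp.
Output growth = 0.5 + 1.6277 = 2.1277%.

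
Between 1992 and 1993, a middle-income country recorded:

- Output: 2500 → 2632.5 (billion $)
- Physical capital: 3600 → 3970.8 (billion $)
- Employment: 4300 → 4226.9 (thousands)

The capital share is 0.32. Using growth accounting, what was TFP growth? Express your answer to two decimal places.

3.16%

Output growth = (2632.5 − 2500) / 2500 = 5.3%.
Physical capital growth = (3970.8 − 3600) / 3600 = 10.3%.
Employment growth = (4226.9 − 4300) / 4300 = -1.7%.
Labor's share = 1 − 0.32 = 0.68.
Physical capital: 0.32 × 10.3 = 3.296 pp.
Employment: 0.68 × (-1.7) = -1.156 pp.
TFP growth = 5.3 − 2.14 = 3.16%.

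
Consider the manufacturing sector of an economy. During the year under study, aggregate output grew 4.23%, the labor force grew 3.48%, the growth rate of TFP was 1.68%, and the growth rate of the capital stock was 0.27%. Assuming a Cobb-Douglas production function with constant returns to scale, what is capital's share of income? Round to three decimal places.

Capital's share of income is 0.290.

gY = gA + α·gK + (1−α)·gL, so gY − gA − gL = α(gK − gL).
4.23 − 1.68 − 3.48 = α × (0.27 − 3.48).
-0.93 = -3.21 α, so α = 0.28972.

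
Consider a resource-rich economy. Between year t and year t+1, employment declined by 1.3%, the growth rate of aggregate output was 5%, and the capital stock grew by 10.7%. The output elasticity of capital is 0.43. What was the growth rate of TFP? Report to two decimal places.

Labor's share = 1 − 0.43 = 0.57.
The capital stock: 0.43 × 10.7 = 4.601 pp.
Employment: 0.57 × (-1.3) = -0.741 pp.
TFP growth = 5 − 3.86 = 1.14%.

TFP growth was 1.14%.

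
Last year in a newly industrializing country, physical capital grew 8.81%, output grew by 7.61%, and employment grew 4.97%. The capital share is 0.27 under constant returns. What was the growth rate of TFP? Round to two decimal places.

Labor's share = 1 − 0.27 = 0.73.
Physical capital: 0.27 × 8.81 = 2.3787 pp.
Employment: 0.73 × 4.97 = 3.6281 pp.
TFP growth = 7.61 − 6.0068 = 1.6032%.

TFP growth was 1.60%.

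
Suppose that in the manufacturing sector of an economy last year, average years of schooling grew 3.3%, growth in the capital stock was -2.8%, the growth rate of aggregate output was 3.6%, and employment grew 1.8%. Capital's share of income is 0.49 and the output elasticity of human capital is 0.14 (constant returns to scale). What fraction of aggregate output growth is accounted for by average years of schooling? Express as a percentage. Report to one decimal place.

Average years of schooling contributed 0.14 × 3.3 = 0.462 pp.
Share of growth = 0.462 / 3.6 × 100 = 12.833%.

12.8%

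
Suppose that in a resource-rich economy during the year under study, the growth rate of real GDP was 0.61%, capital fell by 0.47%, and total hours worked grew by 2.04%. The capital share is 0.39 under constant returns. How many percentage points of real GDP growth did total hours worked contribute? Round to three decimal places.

Labor's share = 1 − 0.39 = 0.61.
Contribution = share × growth = 0.61 × 2.04 = 1.2444 pp.

1.244 pp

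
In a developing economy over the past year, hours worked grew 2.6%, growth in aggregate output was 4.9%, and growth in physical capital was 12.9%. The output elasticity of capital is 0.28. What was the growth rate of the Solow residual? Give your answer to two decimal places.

Labor's share = 1 − 0.28 = 0.72.
Physical capital: 0.28 × 12.9 = 3.612 pp.
Hours worked: 0.72 × 2.6 = 1.872 pp.
TFP growth = 4.9 − 5.484 = -0.584%.

-0.58%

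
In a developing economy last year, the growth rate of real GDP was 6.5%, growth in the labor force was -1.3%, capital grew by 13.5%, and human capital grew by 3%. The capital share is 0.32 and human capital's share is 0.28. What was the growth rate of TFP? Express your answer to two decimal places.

Labor's share = 1 − 0.32 − 0.28 = 0.4.
Capital: 0.32 × 13.5 = 4.32 pp.
Human capital: 0.28 × 3 = 0.84 pp.
The labor force: 0.4 × (-1.3) = -0.52 pp.
TFP growth = 6.5 − 4.64 = 1.86%.

1.86%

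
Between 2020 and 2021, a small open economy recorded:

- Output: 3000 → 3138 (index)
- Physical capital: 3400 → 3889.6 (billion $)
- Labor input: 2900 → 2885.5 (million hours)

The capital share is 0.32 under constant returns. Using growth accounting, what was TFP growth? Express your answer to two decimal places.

0.33%

Output growth = (3138 − 3000) / 3000 = 4.6%.
Physical capital growth = (3889.6 − 3400) / 3400 = 14.4%.
Labor input growth = (2885.5 − 2900) / 2900 = -0.5%.
Labor's share = 1 − 0.32 = 0.68.
Physical capital: 0.32 × 14.4 = 4.608 pp.
Labor input: 0.68 × (-0.5) = -0.34 pp.
TFP growth = 4.6 − 4.268 = 0.332%.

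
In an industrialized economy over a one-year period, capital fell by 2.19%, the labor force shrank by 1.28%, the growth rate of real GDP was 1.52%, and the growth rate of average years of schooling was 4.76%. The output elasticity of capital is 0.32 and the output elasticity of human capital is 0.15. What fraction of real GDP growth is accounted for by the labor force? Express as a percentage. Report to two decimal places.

Labor's share = 1 − 0.32 − 0.15 = 0.53.
The labor force contributed 0.53 × (-1.28) = -0.6784 pp.
Share of growth = -0.6784 / 1.52 × 100 = -44.6316%.

The labor force accounted for -44.63% of growth.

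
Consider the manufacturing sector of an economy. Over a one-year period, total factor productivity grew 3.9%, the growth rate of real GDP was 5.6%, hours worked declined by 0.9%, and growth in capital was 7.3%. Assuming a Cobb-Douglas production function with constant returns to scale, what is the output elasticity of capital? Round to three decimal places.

0.317

gY = gA + α·gK + (1−α)·gL, so gY − gA − gL = α(gK − gL).
5.6 − 3.9 + 0.9 = α × (7.3 − (-0.9)).
2.6 = 8.2 α, so α = 0.31707.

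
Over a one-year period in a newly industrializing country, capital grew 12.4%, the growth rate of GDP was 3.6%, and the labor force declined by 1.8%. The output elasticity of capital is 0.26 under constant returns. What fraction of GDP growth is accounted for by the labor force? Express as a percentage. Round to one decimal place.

-37.0%

Labor's share = 1 − 0.26 = 0.74.
The labor force contributed 0.74 × (-1.8) = -1.332 pp.
Share of growth = -1.332 / 3.6 × 100 = -37%.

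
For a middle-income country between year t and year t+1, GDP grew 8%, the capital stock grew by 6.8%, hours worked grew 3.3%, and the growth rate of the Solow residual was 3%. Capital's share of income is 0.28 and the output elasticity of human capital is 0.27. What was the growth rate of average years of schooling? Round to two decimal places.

Labor's share = 1 − 0.28 − 0.27 = 0.45.
gY = gA + 0.28×6.8 + 0.45×3.3 + 0.27×g.
0.27×g = 8 − 3 − 3.389 = 1.611.
g = 1.611 / 0.27 = 5.9667%.

5.97%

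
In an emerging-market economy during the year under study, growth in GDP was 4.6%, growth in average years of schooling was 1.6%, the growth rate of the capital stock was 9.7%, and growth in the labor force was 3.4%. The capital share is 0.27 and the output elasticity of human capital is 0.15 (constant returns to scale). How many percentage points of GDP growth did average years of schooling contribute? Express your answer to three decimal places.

Contribution = share × growth = 0.15 × 1.6 = 0.24 pp.

0.240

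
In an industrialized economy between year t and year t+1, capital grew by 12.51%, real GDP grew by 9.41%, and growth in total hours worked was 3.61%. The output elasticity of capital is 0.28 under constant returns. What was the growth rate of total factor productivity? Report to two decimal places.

Labor's share = 1 − 0.28 = 0.72.
Capital: 0.28 × 12.51 = 3.5028 pp.
Total hours worked: 0.72 × 3.61 = 2.5992 pp.
TFP growth = 9.41 − 6.102 = 3.308%.

Total factor productivity growth was 3.31%.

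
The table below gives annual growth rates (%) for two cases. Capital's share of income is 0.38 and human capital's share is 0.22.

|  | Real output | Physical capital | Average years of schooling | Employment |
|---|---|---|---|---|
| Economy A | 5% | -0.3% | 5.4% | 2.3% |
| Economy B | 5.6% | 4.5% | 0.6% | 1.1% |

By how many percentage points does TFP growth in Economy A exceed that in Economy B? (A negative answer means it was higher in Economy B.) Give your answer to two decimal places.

-0.31 percentage points

Labor's share = 1 − 0.38 − 0.22 = 0.4.
Economy A: TFP = 5 + 0.114 − 1.188 − 0.92 = 3.006%.
Economy B: TFP = 5.6 − 1.71 − 0.132 − 0.44 = 3.318%.
Difference = 3.006 − (3.318) = -0.312 pp.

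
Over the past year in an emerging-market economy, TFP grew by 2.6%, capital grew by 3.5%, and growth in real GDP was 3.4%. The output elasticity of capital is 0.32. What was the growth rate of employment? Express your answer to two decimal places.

-0.47%

Labor's share = 1 − 0.32 = 0.68.
gY = gA + 0.32×3.5 + 0.68×g.
0.68×g = 3.4 − 2.6 − 1.12 = -0.32.
g = -0.32 / 0.68 = -0.4706%.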